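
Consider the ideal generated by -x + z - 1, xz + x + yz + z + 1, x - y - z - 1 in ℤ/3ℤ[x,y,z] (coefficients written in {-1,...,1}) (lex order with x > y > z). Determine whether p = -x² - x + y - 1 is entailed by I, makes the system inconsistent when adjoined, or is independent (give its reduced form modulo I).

-x² - x + y - 1 lies in I (it reduces to 0).

First compute the reduced Gröbner basis of I by Buchberger's algorithm.
f_1 = -x + z - 1, LT = x.
f_2 = xz + x + yz + z + 1, LT = xz.
f_3 = x - y - z - 1, LT = x.

S(f_1,f_2): lcm = xz. S = -x - yz - z² - 1.
  leading term x: subtract (1)·f_1 from -x - yz - z² - 1 → -yz - z² - z
  leading term yz: no divisor's leading term divides it; move -yz to the remainder.
  leading term z²: no divisor's leading term divides it; move -z² to the remainder.
  leading term z: no divisor's leading term divides it; move -z to the remainder.
  remainder -yz - z² - z ≠ 0; add h_4 = -yz - z² - z to the basis.

S(f_1,f_3): lcm = x. S = y - 1.
  leading term y: no divisor's leading term divides it; move y to the remainder.
  leading term 1: no divisor's leading term divides it; move -1 to the remainder.
  remainder y - 1 ≠ 0; add h_5 = y - 1 to the basis.

S(f_2,f_3): lcm = xz. S = x - yz + z² - z + 1.
  leading term x: subtract (-1)·f_1 from x - yz + z² - z + 1 → -yz + z²
  leading term yz: subtract (1)·h_4 from -yz + z² → -z² + z
  leading term z²: no divisor's leading term divides it; move -z² to the remainder.
  leading term z: no divisor's leading term divides it; move z to the remainder.
  remainder -z² + z ≠ 0; add h_6 = -z² + z to the basis.

S(f_1,h_4): leading monomials are coprime, so the S-polynomial reduces to 0 (Buchberger's first criterion).
S(f_2,h_4): lcm = xyz. S = xy - xz² - xz + y²z + yz + y.
  leading term xy: subtract (-y)·f_1 from xy - xz² - xz + y²z + yz + y → -xz² - xz + y²z - yz
  leading term xz²: subtract (z²)·f_1 from -xz² - xz + y²z - yz → -xz + y²z - yz - z³ + z²
  leading term xz: subtract (z)·f_1 from -xz + y²z - yz - z³ + z² → y²z - yz - z³ + z
  leading term y²z: subtract (-y)·h_4 from y²z - yz - z³ + z → -yz² + yz - z³ + z
  leading term yz²: subtract (z)·h_4 from -yz² + yz - z³ + z → yz + z² + z
  leading term yz: subtract (-1)·h_4 from yz + z² + z → 0
  remainder 0.

S(f_3,h_4): leading monomials are coprime, so the S-polynomial reduces to 0 (Buchberger's first criterion).
S(f_1,h_5): leading monomials are coprime, so the S-polynomial reduces to 0 (Buchberger's first criterion).
S(f_2,h_5): leading monomials are coprime, so the S-polynomial reduces to 0 (Buchberger's first criterion).
S(f_3,h_5): leading monomials are coprime, so the S-polynomial reduces to 0 (Buchberger's first criterion).
S(h_4,h_5): lcm = yz. S = z² - z.
  leading term z²: subtract (-1)·h_6 from z² - z → 0
  remainder 0.

S(f_1,h_6): leading monomials are coprime, so the S-polynomial reduces to 0 (Buchberger's first criterion).
S(f_2,h_6): lcm = xz². S = -xz + yz² + z² + z.
  leading term xz: subtract (z)·f_1 from -xz + yz² + z² + z → yz² - z
  leading term yz²: subtract (-z)·h_4 from yz² - z → -z³ - z² - z
  leading term z³: subtract (z)·h_6 from -z³ - z² - z → z² - z
  leading term z²: subtract (-1)·h_6 from z² - z → 0
  remainder 0.

S(f_3,h_6): leading monomials are coprime, so the S-polynomial reduces to 0 (Buchberger's first criterion).
S(h_4,h_6): lcm = yz². S = yz + z³ + z².
  leading term yz: subtract (-1)·h_4 from yz + z³ + z² → z³ - z
  leading term z³: subtract (-z)·h_6 from z³ - z → z² - z
  leading term z²: subtract (-1)·h_6 from z² - z → 0
  remainder 0.

S(h_5,h_6): leading monomials are coprime, so the S-polynomial reduces to 0 (Buchberger's first criterion).
Every S-polynomial of the final basis reduces to 0, so we have a Gröbner basis.
Inter-reduce: drop elements whose leading term is divisible by another's, tail-reduce, and make monic.
Reduced Gröbner basis: {x - z + 1, y - 1, z² - z}.
Label its elements g_1 = x - z + 1, g_2 = y - 1, g_3 = z² - z.

Reduce p = -x² - x + y - 1 modulo G:
  leading term x²: subtract (-x)·g_1 from -x² - x + y - 1 → -xz + y - 1
  leading term xz: subtract (-z)·g_1 from -xz + y - 1 → y - z² + z - 1
  leading term y: subtract (1)·g_2 from y - z² + z - 1 → -z² + z
  leading term z²: subtract (-1)·g_3 from -z² + z → 0
  normal form = 0.
Since the normal form is 0, p ∈ I.

Ideal membership is decidable via reduction modulo a Gröbner basis.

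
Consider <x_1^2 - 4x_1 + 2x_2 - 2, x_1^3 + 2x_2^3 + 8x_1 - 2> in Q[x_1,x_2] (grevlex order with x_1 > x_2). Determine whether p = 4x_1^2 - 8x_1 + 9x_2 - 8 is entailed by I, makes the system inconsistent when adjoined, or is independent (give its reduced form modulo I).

Adjoining 4x_1^2 - 8x_1 + 9x_2 - 8 makes the ideal the whole ring: the system is inconsistent.

First compute the reduced Gröbner basis of I by Buchberger's algorithm.
f_1 = x_1^2 - 4x_1 + 2x_2 - 2, LT = x_1^2.
f_2 = x_1^3 + 2x_2^3 + 8x_1 - 2, LT = x_1^3.

S(f_1,f_2): lcm = x_1^3. S = -2x_2^3 - 4x_1^2 + 2x_1x_2 - 10x_1 + 2.
  reduce S modulo (f_1, f_2):
  remainder -2x_2^3 + 2x_1x_2 - 26x_1 + 8x_2 - 6 ≠ 0; add h_3 = -2x_2^3 + 2x_1x_2 - 26x_1 + 8x_2 - 6 to the basis.

The other S-polynomials (S(f_1,h_3), S(f_2,h_3)) all reduce to 0 modulo the current basis, so we have a Gröbner basis.
Inter-reduce: drop elements whose leading term is divisible by another's, tail-reduce, and make monic.
Reduced Gröbner basis: {x_2^3 - x_1x_2 + 13x_1 - 4x_2 + 3, x_1^2 - 4x_1 + 2x_2 - 2}.
Label its elements g_1 = x_2^3 - x_1x_2 + 13x_1 - 4x_2 + 3, g_2 = x_1^2 - 4x_1 + 2x_2 - 2.

Reduce p = 4x_1^2 - 8x_1 + 9x_2 - 8 modulo G:
  leading term x_1^2: subtract (4)·g_2 from 4x_1^2 - 8x_1 + 9x_2 - 8 → 8x_1 + x_2
  leading term x_1: no divisor's leading term divides it; move 8x_1 to the remainder.
  leading term x_2: no divisor's leading term divides it; move x_2 to the remainder.
  normal form = 8x_1 + x_2.
The normal form is nonzero, so p ∉ I. Since p minus its normal form lies in I, I + (p) = I + (r) where r = 8x_1 + x_2; decide whether this ideal is the whole ring.
Run Buchberger on G together with r (pairs among the g_i already reduce to 0 since G is a Gröbner basis):
g_1 = x_2^3 - x_1x_2 + 13x_1 - 4x_2 + 3, LT = x_2^3.
g_2 = x_1^2 - 4x_1 + 2x_2 - 2, LT = x_1^2.
r = 8x_1 + x_2, LT = x_1.

S(g_2,r): lcm = x_1^2. S = -1/8x_1x_2 - 4x_1 + 2x_2 - 2.
  reduce S modulo (g_1, g_2, r):
  remainder 1/64x_2^2 + 5/2x_2 - 2 ≠ 0; add m_4 = 1/64x_2^2 + 5/2x_2 - 2 to the basis.

S(g_1,m_4): lcm = x_2^3. S = -x_1x_2 - 160x_2^2 + 13x_1 + 124x_2 + 3.
  reduce S modulo (g_1, g_2, r, m_4):
  remainder 205619/8x_2 - 20461 ≠ 0; add m_5 = 205619/8x_2 - 20461 to the basis.

S(g_1,m_5): lcm = x_2^3. S = -x_1x_2 + 163688/205619x_2^2 + 13x_1 - 4x_2 + 3.
  reduce S modulo (g_1, g_2, r, m_4, m_5):
  remainder -38025000960/42279173161 ≠ 0; add m_6 = -38025000960/42279173161 to the basis.

The other S-polynomials (S(g_1,g_2), S(g_1,r), S(g_2,m_4), S(r,m_4), S(g_2,m_5), S(r,m_5), S(m_4,m_5), S(g_1,m_6), S(g_2,m_6), S(r,m_6), S(m_4,m_6), S(m_5,m_6)) all reduce to 0 modulo the current basis, so we have a Gröbner basis.
Inter-reduce: drop elements whose leading term is divisible by another's, tail-reduce, and make monic.
Reduced Gröbner basis: {1}.
The reduced Gröbner basis of I + (p) is {1}: the ideal is the whole ring, so the enlarged system has no common solution — adjoining p is inconsistent.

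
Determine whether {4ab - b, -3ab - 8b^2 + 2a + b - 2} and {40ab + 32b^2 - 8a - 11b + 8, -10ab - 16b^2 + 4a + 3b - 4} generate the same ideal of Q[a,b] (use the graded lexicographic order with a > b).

Two ideals are equal iff their reduced Gröbner bases coincide (the reduced basis is unique for a fixed ordering).
Buchberger on the first generating set:
f_1 = 4ab - b, LT = ab.
f_2 = -3ab - 8b^2 + 2a + b - 2, LT = ab.

S(f_1,f_2): lcm = ab. S = -8/3b^2 + 2/3a + 1/12b - 2/3.
  leading term b^2: no divisor's leading term divides it; move -8/3b^2 to the remainder.
  leading term a: no divisor's leading term divides it; move 2/3a to the remainder.
  leading term b: no divisor's leading term divides it; move 1/12b to the remainder.
  leading term 1: no divisor's leading term divides it; move -2/3 to the remainder.
  remainder -8/3b^2 + 2/3a + 1/12b - 2/3 ≠ 0; add g_3 = -8/3b^2 + 2/3a + 1/12b - 2/3 to the basis.

S(f_1,g_3): lcm = ab^2. S = 1/4a^2 + 1/32ab - 1/4b^2 - 1/4a.
  leading term a^2: no divisor's leading term divides it; move 1/4a^2 to the remainder.
  leading term ab: subtract (1/128)·f_1 from 1/32ab - 1/4b^2 - 1/4a → -1/4b^2 - 1/4a + 1/128b
  leading term b^2: subtract (3/32)·g_3 from -1/4b^2 - 1/4a + 1/128b → -5/16a + 1/16
  leading term a: no divisor's leading term divides it; move -5/16a to the remainder.
  leading term 1: no divisor's leading term divides it; move 1/16 to the remainder.
  remainder 1/4a^2 - 5/16a + 1/16 ≠ 0; add g_4 = 1/4a^2 - 5/16a + 1/16 to the basis.

S(f_2,g_3): lcm = ab^2. S = 8/3b^3 + 1/4a^2 - 61/96ab - 1/3b^2 - 1/4a + 2/3b.
  leading term b^3: subtract (-b)·g_3 from 8/3b^3 + 1/4a^2 - 61/96ab - 1/3b^2 - 1/4a + 2/3b → 1/4a^2 + 1/32ab - 1/4b^2 - 1/4a
  leading term a^2: subtract (1)·g_4 from 1/4a^2 + 1/32ab - 1/4b^2 - 1/4a → 1/32ab - 1/4b^2 + 1/16a - 1/16
  leading term ab: subtract (1/128)·f_1 from 1/32ab - 1/4b^2 + 1/16a - 1/16 → -1/4b^2 + 1/16a + 1/128b - 1/16
  leading term b^2: subtract (3/32)·g_3 from -1/4b^2 + 1/16a + 1/128b - 1/16 → 0
  remainder 0.

S(f_1,g_4): lcm = a^2b. S = ab - 1/4b.
  leading term ab: subtract (1/4)·f_1 from ab - 1/4b → 0
  remainder 0.

S(f_2,g_4): lcm = a^2b. S = 8/3ab^2 - 2/3a^2 + 11/12ab + 2/3a - 1/4b.
  leading term ab^2: subtract (2/3b)·f_1 from 8/3ab^2 - 2/3a^2 + 11/12ab + 2/3a - 1/4b → -2/3a^2 + 11/12ab + 2/3b^2 + 2/3a - 1/4b
  leading term a^2: subtract (-8/3)·g_4 from -2/3a^2 + 11/12ab + 2/3b^2 + 2/3a - 1/4b → 11/12ab + 2/3b^2 - 1/6a - 1/4b + 1/6
  leading term ab: subtract (11/48)·f_1 from 11/12ab + 2/3b^2 - 1/6a - 1/4b + 1/6 → 2/3b^2 - 1/6a - 1/48b + 1/6
  leading term b^2: subtract (-1/4)·g_3 from 2/3b^2 - 1/6a - 1/48b + 1/6 → 0
  remainder 0.

S(g_3,g_4): leading monomials are coprime, so the S-polynomial reduces to 0 (Buchberger's first criterion).
Every S-polynomial of the final basis reduces to 0, so we have a Gröbner basis.
Inter-reduce: drop elements whose leading term is divisible by another's, tail-reduce, and make monic.
Reduced Gröbner basis: {a^2 - 5/4a + 1/4, ab - 1/4b, b^2 - 1/4a - 1/32b + 1/4}.

Buchberger on the second generating set:
h_1 = 40ab + 32b^2 - 8a - 11b + 8, LT = ab.
h_2 = -10ab - 16b^2 + 4a + 3b - 4, LT = ab.

S(h_1,h_2): lcm = ab. S = -4/5b^2 + 1/5a + 1/40b - 1/5.
  leading term b^2: no divisor's leading term divides it; move -4/5b^2 to the remainder.
  leading term a: no divisor's leading term divides it; move 1/5a to the remainder.
  leading term b: no divisor's leading term divides it; move 1/40b to the remainder.
  leading term 1: no divisor's leading term divides it; move -1/5 to the remainder.
  remainder -4/5b^2 + 1/5a + 1/40b - 1/5 ≠ 0; add k_3 = -4/5b^2 + 1/5a + 1/40b - 1/5 to the basis.

S(h_1,k_3): lcm = ab^2. S = 4/5b^3 + 1/4a^2 - 27/160ab - 11/40b^2 - 1/4a + 1/5b.
  leading term b^3: subtract (-b)·k_3 from 4/5b^3 + 1/4a^2 - 27/160ab - 11/40b^2 - 1/4a + 1/5b → 1/4a^2 + 1/32ab - 1/4b^2 - 1/4a
  leading term a^2: no divisor's leading term divides it; move 1/4a^2 to the remainder.
  leading term ab: subtract (1/1280)·h_1 from 1/32ab - 1/4b^2 - 1/4a → -11/40b^2 - 39/160a + 11/1280b - 1/160
  leading term b^2: subtract (11/32)·k_3 from -11/40b^2 - 39/160a + 11/1280b - 1/160 → -5/16a + 1/16
  leading term a: no divisor's leading term divides it; move -5/16a to the remainder.
  leading term 1: no divisor's leading term divides it; move 1/16 to the remainder.
  remainder 1/4a^2 - 5/16a + 1/16 ≠ 0; add k_4 = 1/4a^2 - 5/16a + 1/16 to the basis.

S(h_2,k_3): lcm = ab^2. S = 8/5b^3 + 1/4a^2 - 59/160ab - 3/10b^2 - 1/4a + 2/5b.
  leading term b^3: subtract (-2b)·k_3 from 8/5b^3 + 1/4a^2 - 59/160ab - 3/10b^2 - 1/4a + 2/5b → 1/4a^2 + 1/32ab - 1/4b^2 - 1/4a
  leading term a^2: subtract (1)·k_4 from 1/4a^2 + 1/32ab - 1/4b^2 - 1/4a → 1/32ab - 1/4b^2 + 1/16a - 1/16
  leading term ab: subtract (1/1280)·h_1 from 1/32ab - 1/4b^2 + 1/16a - 1/16 → -11/40b^2 + 11/160a + 11/1280b - 11/160
  leading term b^2: subtract (11/32)·k_3 from -11/40b^2 + 11/160a + 11/1280b - 11/160 → 0
  remainder 0.

S(h_1,k_4): lcm = a^2b. S = 4/5ab^2 - 1/5a^2 + 39/40ab + 1/5a - 1/4b.
  leading term ab^2: subtract (1/50b)·h_1 from 4/5ab^2 - 1/5a^2 + 39/40ab + 1/5a - 1/4b → -16/25b^3 - 1/5a^2 + 227/200ab + 11/50b^2 + 1/5a - 41/100b
  leading term b^3: subtract (4/5b)·k_3 from -16/25b^3 - 1/5a^2 + 227/200ab + 11/50b^2 + 1/5a - 41/100b → -1/5a^2 + 39/40ab + 1/5b^2 + 1/5a - 1/4b
  leading term a^2: subtract (-4/5)·k_4 from -1/5a^2 + 39/40ab + 1/5b^2 + 1/5a - 1/4b → 39/40ab + 1/5b^2 - 1/20a - 1/4b + 1/20
  leading term ab: subtract (39/1600)·h_1 from 39/40ab + 1/5b^2 - 1/20a - 1/4b + 1/20 → -29/50b^2 + 29/200a + 29/1600b - 29/200
  leading term b^2: subtract (29/40)·k_3 from -29/50b^2 + 29/200a + 29/1600b - 29/200 → 0
  remainder 0.

S(h_2,k_4): lcm = a^2b. S = 8/5ab^2 - 2/5a^2 + 19/20ab + 2/5a - 1/4b.
  leading term ab^2: subtract (1/25b)·h_1 from 8/5ab^2 - 2/5a^2 + 19/20ab + 2/5a - 1/4b → -32/25b^3 - 2/5a^2 + 127/100ab + 11/25b^2 + 2/5a - 57/100b
  leading term b^3: subtract (8/5b)·k_3 from -32/25b^3 - 2/5a^2 + 127/100ab + 11/25b^2 + 2/5a - 57/100b → -2/5a^2 + 19/20ab + 2/5b^2 + 2/5a - 1/4b
  leading term a^2: subtract (-8/5)·k_4 from -2/5a^2 + 19/20ab + 2/5b^2 + 2/5a - 1/4b → 19/20ab + 2/5b^2 - 1/10a - 1/4b + 1/10
  leading term ab: subtract (19/800)·h_1 from 19/20ab + 2/5b^2 - 1/10a - 1/4b + 1/10 → -9/25b^2 + 9/100a + 9/800b - 9/100
  leading term b^2: subtract (9/20)·k_3 from -9/25b^2 + 9/100a + 9/800b - 9/100 → 0
  remainder 0.

S(k_3,k_4): leading monomials are coprime, so the S-polynomial reduces to 0 (Buchberger's first criterion).
Every S-polynomial of the final basis reduces to 0, so we have a Gröbner basis.
Inter-reduce: drop elements whose leading term is divisible by another's, tail-reduce, and make monic.
Reduced Gröbner basis: {a^2 - 5/4a + 1/4, ab - 1/4b, b^2 - 1/4a - 1/32b + 1/4}.

These coincide, so the ideals are equal.

Yes, the ideals are equal.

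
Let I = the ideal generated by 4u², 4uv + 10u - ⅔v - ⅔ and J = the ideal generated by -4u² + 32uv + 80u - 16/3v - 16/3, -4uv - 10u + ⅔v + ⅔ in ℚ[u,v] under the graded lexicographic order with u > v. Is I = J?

Two ideals are equal iff their reduced Gröbner bases coincide (the reduced basis is unique for a fixed ordering).
Buchberger on the first generating set:
f_1 = 4u², LT = u².
f_2 = 4uv + 10u - ⅔v - ⅔, LT = uv.

S(f_1,f_2): lcm = u²v. S = -5/2u² + ⅙uv + ⅙u.
  leading term u²: subtract (-⅝)·f_1 from -5/2u² + ⅙uv + ⅙u → ⅙uv + ⅙u
  leading term uv: subtract (1/24)·f_2 from ⅙uv + ⅙u → -¼u + 1/36v + 1/36
  leading term u: no divisor's leading term divides it; move -¼u to the remainder.
  leading term v: no divisor's leading term divides it; move 1/36v to the remainder.
  leading term 1: no divisor's leading term divides it; move 1/36 to the remainder.
  remainder -¼u + 1/36v + 1/36 ≠ 0; add g_3 = -¼u + 1/36v + 1/36 to the basis.

S(f_2,g_3): lcm = uv. S = 1/9v² + 5/2u - 1/18v - ⅙.
  leading term v²: no divisor's leading term divides it; move 1/9v² to the remainder.
  leading term u: subtract (-10)·g_3 from 5/2u - 1/18v - ⅙ → 2/9v + 1/9
  leading term v: no divisor's leading term divides it; move 2/9v to the remainder.
  leading term 1: no divisor's leading term divides it; move 1/9 to the remainder.
  remainder 1/9v² + 2/9v + 1/9 ≠ 0; add g_4 = 1/9v² + 2/9v + 1/9 to the basis.

The other S-polynomials (S(f_1,g_3), S(f_1,g_4), S(f_2,g_4), S(g_3,g_4)) all reduce to 0 modulo the current basis, so we have a Gröbner basis.
Inter-reduce: drop elements whose leading term is divisible by another's, tail-reduce, and make monic.
Reduced Gröbner basis: {v² + 2v + 1, u - 1/9v - 1/9}.

Buchberger on the second generating set:
h_1 = -4u² + 32uv + 80u - 16/3v - 16/3, LT = u².
h_2 = -4uv - 10u + ⅔v + ⅔, LT = uv.

S(h_1,h_2): lcm = u²v. S = -8uv² - 5/2u² - 119/6uv + 4/3v² + ⅙u + 4/3v.
  leading term uv²: subtract (2v)·h_2 from -8uv² - 5/2u² - 119/6uv + 4/3v² + ⅙u + 4/3v → -5/2u² + ⅙uv + ⅙u
  leading term u²: subtract (⅝)·h_1 from -5/2u² + ⅙uv + ⅙u → -119/6uv - 299/6u + 10/3v + 10/3
  leading term uv: subtract (119/24)·h_2 from -119/6uv - 299/6u + 10/3v + 10/3 → -¼u + 1/36v + 1/36
  leading term u: no divisor's leading term divides it; move -¼u to the remainder.
  leading term v: no divisor's leading term divides it; move 1/36v to the remainder.
  leading term 1: no divisor's leading term divides it; move 1/36 to the remainder.
  remainder -¼u + 1/36v + 1/36 ≠ 0; add k_3 = -¼u + 1/36v + 1/36 to the basis.

S(h_2,k_3): lcm = uv. S = 1/9v² + 5/2u - 1/18v - ⅙.
  leading term v²: no divisor's leading term divides it; move 1/9v² to the remainder.
  leading term u: subtract (-10)·k_3 from 5/2u - 1/18v - ⅙ → 2/9v + 1/9
  leading term v: no divisor's leading term divides it; move 2/9v to the remainder.
  leading term 1: no divisor's leading term divides it; move 1/9 to the remainder.
  remainder 1/9v² + 2/9v + 1/9 ≠ 0; add k_4 = 1/9v² + 2/9v + 1/9 to the basis.

The other S-polynomials (S(h_1,k_3), S(h_1,k_4), S(h_2,k_4), S(k_3,k_4)) all reduce to 0 modulo the current basis, so we have a Gröbner basis.
Inter-reduce: drop elements whose leading term is divisible by another's, tail-reduce, and make monic.
Reduced Gröbner basis: {v² + 2v + 1, u - 1/9v - 1/9}.

Same reduced basis, so the two generating sets span the same ideal.

Yes, the ideals are equal.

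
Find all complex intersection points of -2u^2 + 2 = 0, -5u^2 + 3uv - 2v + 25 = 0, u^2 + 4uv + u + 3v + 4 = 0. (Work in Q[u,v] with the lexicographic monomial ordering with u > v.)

Compute a lex Gröbner basis by Buchberger's algorithm.
f_1 = -2u^2 + 2, LT = u^2.
f_2 = -5u^2 + 3uv - 2v + 25, LT = u^2.
f_3 = u^2 + 4uv + u + 3v + 4, LT = u^2.

S(f_1,f_2): lcm = u^2. S = 3/5uv - 2/5v + 4.
  leading term uv: no divisor's leading term divides it; move 3/5uv to the remainder.
  leading term v: no divisor's leading term divides it; move -2/5v to the remainder.
  leading term 1: no divisor's leading term divides it; move 4 to the remainder.
  remainder 3/5uv - 2/5v + 4 ≠ 0; add h_4 = 3/5uv - 2/5v + 4 to the basis.

S(f_1,f_3): lcm = u^2. S = -4uv - u - 3v - 5.
  leading term uv: subtract (-20/3)·h_4 from -4uv - u - 3v - 5 → -u - 17/3v + 65/3
  leading term u: no divisor's leading term divides it; move -u to the remainder.
  leading term v: no divisor's leading term divides it; move -17/3v to the remainder.
  leading term 1: no divisor's leading term divides it; move 65/3 to the remainder.
  remainder -u - 17/3v + 65/3 ≠ 0; add h_5 = -u - 17/3v + 65/3 to the basis.

S(f_1,h_4): lcm = u^2v. S = 2/3uv - 20/3u - v.
  leading term uv: subtract (10/9)·h_4 from 2/3uv - 20/3u - v → -20/3u - 5/9v - 40/9
  leading term u: subtract (20/3)·h_5 from -20/3u - 5/9v - 40/9 → 335/9v - 1340/9
  leading term v: no divisor's leading term divides it; move 335/9v to the remainder.
  leading term 1: no divisor's leading term divides it; move -1340/9 to the remainder.
  remainder 335/9v - 1340/9 ≠ 0; add h_6 = 335/9v - 1340/9 to the basis.

The other S-polynomials (S(f_2,f_3), S(f_2,h_4), S(f_3,h_4), S(f_1,h_5), S(f_2,h_5), S(f_3,h_5), S(h_4,h_5), S(f_1,h_6), S(f_2,h_6), S(f_3,h_6), S(h_4,h_6), S(h_5,h_6)) all reduce to 0 modulo the current basis, so we have a Gröbner basis.
Inter-reduce: drop elements whose leading term is divisible by another's, tail-reduce, and make monic.
Reduced Gröbner basis: {u + 1, v - 4}.

A lex Gröbner basis eliminates variables successively. Here v - 4 depends only on v, with roots {4}; lifting each root through the earlier basis elements recovers the full solutions.
  v = 4: the earlier basis element becomes u + 1 = 0, giving u = -1 — point (-1, 4).

{(-1, 4)}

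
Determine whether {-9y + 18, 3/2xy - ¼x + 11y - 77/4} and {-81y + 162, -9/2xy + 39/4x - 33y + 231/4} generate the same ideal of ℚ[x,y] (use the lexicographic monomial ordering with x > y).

No, the ideals differ.

Since reduced Gröbner bases are canonical representatives of ideals under a given ordering, it suffices to compute and compare them.
Buchberger on the first generating set:
f_1 = -9y + 18, LT = y.
f_2 = 3/2xy - ¼x + 11y - 77/4, LT = xy.

S(f_1,f_2): lcm = xy. S = -11/6x - 22/3y + 77/6.
  leading term x: no divisor's leading term divides it; move -11/6x to the remainder.
  leading term y: subtract (22/27)·f_1 from -22/3y + 77/6 → -11/6
  leading term 1: no divisor's leading term divides it; move -11/6 to the remainder.
  remainder -11/6x - 11/6 ≠ 0; add g_3 = -11/6x - 11/6 to the basis.

S(f_1,g_3): leading monomials are coprime, so the S-polynomial reduces to 0 (Buchberger's first criterion).
S(f_2,g_3): lcm = xy. S = -⅙x + 19/3y - 77/6.
  leading term x: subtract (1/11)·g_3 from -⅙x + 19/3y - 77/6 → 19/3y - 38/3
  leading term y: subtract (-19/27)·f_1 from 19/3y - 38/3 → 0
  remainder 0.

Every S-polynomial of the final basis reduces to 0, so we have a Gröbner basis.
Inter-reduce: drop elements whose leading term is divisible by another's, tail-reduce, and make monic.
Reduced Gröbner basis: {x + 1, y - 2}.

Buchberger on the second generating set:
h_1 = -81y + 162, LT = y.
h_2 = -9/2xy + 39/4x - 33y + 231/4, LT = xy.

S(h_1,h_2): lcm = xy. S = ⅙x - 22/3y + 77/6.
  leading term x: no divisor's leading term divides it; move ⅙x to the remainder.
  leading term y: subtract (22/243)·h_1 from -22/3y + 77/6 → -11/6
  leading term 1: no divisor's leading term divides it; move -11/6 to the remainder.
  remainder ⅙x - 11/6 ≠ 0; add k_3 = ⅙x - 11/6 to the basis.

S(h_1,k_3): leading monomials are coprime, so the S-polynomial reduces to 0 (Buchberger's first criterion).
S(h_2,k_3): lcm = xy. S = -13/6x + 55/3y - 77/6.
  leading term x: subtract (-13)·k_3 from -13/6x + 55/3y - 77/6 → 55/3y - 110/3
  leading term y: subtract (-55/243)·h_1 from 55/3y - 110/3 → 0
  remainder 0.

Every S-polynomial of the final basis reduces to 0, so we have a Gröbner basis.
Inter-reduce: drop elements whose leading term is divisible by another's, tail-reduce, and make monic.
Reduced Gröbner basis: {x - 11, y - 2}.

Since the reduced bases disagree, the two ideals are not the same.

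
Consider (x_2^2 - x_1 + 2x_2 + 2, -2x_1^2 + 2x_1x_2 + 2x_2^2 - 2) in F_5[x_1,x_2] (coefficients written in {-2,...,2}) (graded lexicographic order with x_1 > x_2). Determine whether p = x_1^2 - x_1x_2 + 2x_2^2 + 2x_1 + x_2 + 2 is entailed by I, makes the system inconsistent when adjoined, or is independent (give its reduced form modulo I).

First compute the reduced Gröbner basis of I by Buchberger's algorithm.
f_1 = x_2^2 - x_1 + 2x_2 + 2, LT = x_2^2.
f_2 = -2x_1^2 + 2x_1x_2 + 2x_2^2 - 2, LT = x_1^2.

The S-polynomials (S(f_1,f_2)) all reduce to 0 modulo the current basis, so we have a Gröbner basis.
Inter-reduce: drop elements whose leading term is divisible by another's, tail-reduce, and make monic.
Reduced Gröbner basis: {x_1^2 - x_1x_2 - x_1 + 2x_2 - 2, x_2^2 - x_1 + 2x_2 + 2}.
Label its elements g_1 = x_1^2 - x_1x_2 - x_1 + 2x_2 - 2, g_2 = x_2^2 - x_1 + 2x_2 + 2.

Reduce p = x_1^2 - x_1x_2 + 2x_2^2 + 2x_1 + x_2 + 2 modulo G:
  leading term x_1^2: subtract (1)·g_1 from x_1^2 - x_1x_2 + 2x_2^2 + 2x_1 + x_2 + 2 → 2x_2^2 - 2x_1 - x_2 - 1
  leading term x_2^2: subtract (2)·g_2 from 2x_2^2 - 2x_1 - x_2 - 1 → 0
  normal form = 0.
Since the normal form is 0, p ∈ I.

x_1^2 - x_1x_2 + 2x_2^2 + 2x_1 + x_2 + 2 lies in I (it reduces to 0).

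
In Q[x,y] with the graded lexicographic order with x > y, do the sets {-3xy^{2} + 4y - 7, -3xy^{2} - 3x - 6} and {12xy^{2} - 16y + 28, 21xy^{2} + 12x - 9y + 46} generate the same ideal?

No, the ideals differ.

Equality of ideals is decidable: compute both reduced Gröbner bases (unique for the ordering) and check whether they agree.
Buchberger on the first generating set:
f_1 = -3xy^{2} + 4y - 7, LT = xy^{2}.
f_2 = -3xy^{2} - 3x - 6, LT = xy^{2}.

S(f_1,f_2): lcm = xy^{2}. S = -x - \tfrac{4}{3}y + \tfrac{1}{3}.
  leading term x: no divisor's leading term divides it; move -x to the remainder.
  leading term y: no divisor's leading term divides it; move -\tfrac{4}{3}y to the remainder.
  leading term 1: no divisor's leading term divides it; move \tfrac{1}{3} to the remainder.
  remainder -x - \tfrac{4}{3}y + \tfrac{1}{3} ≠ 0; add g_3 = -x - \tfrac{4}{3}y + \tfrac{1}{3} to the basis.

S(f_1,g_3): lcm = xy^{2}. S = -\tfrac{4}{3}y^{3} + \tfrac{1}{3}y^{2} - \tfrac{4}{3}y + \tfrac{7}{3}.
  leading term y^{3}: no divisor's leading term divides it; move -\tfrac{4}{3}y^{3} to the remainder.
  leading term y^{2}: no divisor's leading term divides it; move \tfrac{1}{3}y^{2} to the remainder.
  leading term y: no divisor's leading term divides it; move -\tfrac{4}{3}y to the remainder.
  leading term 1: no divisor's leading term divides it; move \tfrac{7}{3} to the remainder.
  remainder -\tfrac{4}{3}y^{3} + \tfrac{1}{3}y^{2} - \tfrac{4}{3}y + \tfrac{7}{3} ≠ 0; add g_4 = -\tfrac{4}{3}y^{3} + \tfrac{1}{3}y^{2} - \tfrac{4}{3}y + \tfrac{7}{3} to the basis.

The other S-polynomials (S(f_2,g_3), S(f_1,g_4), S(f_2,g_4), S(g_3,g_4)) all reduce to 0 modulo the current basis, so we have a Gröbner basis.
Inter-reduce: drop elements whose leading term is divisible by another's, tail-reduce, and make monic.
Reduced Gröbner basis: {y^{3} - \tfrac{1}{4}y^{2} + y - \tfrac{7}{4}, x + \tfrac{4}{3}y - \tfrac{1}{3}}.

Buchberger on the second generating set:
h_1 = 12xy^{2} - 16y + 28, LT = xy^{2}.
h_2 = 21xy^{2} + 12x - 9y + 46, LT = xy^{2}.

S(h_1,h_2): lcm = xy^{2}. S = -\tfrac{4}{7}x - \tfrac{19}{21}y + \tfrac{1}{7}.
  leading term x: no divisor's leading term divides it; move -\tfrac{4}{7}x to the remainder.
  leading term y: no divisor's leading term divides it; move -\tfrac{19}{21}y to the remainder.
  leading term 1: no divisor's leading term divides it; move \tfrac{1}{7} to the remainder.
  remainder -\tfrac{4}{7}x - \tfrac{19}{21}y + \tfrac{1}{7} ≠ 0; add k_3 = -\tfrac{4}{7}x - \tfrac{19}{21}y + \tfrac{1}{7} to the basis.

S(h_1,k_3): lcm = xy^{2}. S = -\tfrac{19}{12}y^{3} + \tfrac{1}{4}y^{2} - \tfrac{4}{3}y + \tfrac{7}{3}.
  leading term y^{3}: no divisor's leading term divides it; move -\tfrac{19}{12}y^{3} to the remainder.
  leading term y^{2}: no divisor's leading term divides it; move \tfrac{1}{4}y^{2} to the remainder.
  leading term y: no divisor's leading term divides it; move -\tfrac{4}{3}y to the remainder.
  leading term 1: no divisor's leading term divides it; move \tfrac{7}{3} to the remainder.
  remainder -\tfrac{19}{12}y^{3} + \tfrac{1}{4}y^{2} - \tfrac{4}{3}y + \tfrac{7}{3} ≠ 0; add k_4 = -\tfrac{19}{12}y^{3} + \tfrac{1}{4}y^{2} - \tfrac{4}{3}y + \tfrac{7}{3} to the basis.

The other S-polynomials (S(h_2,k_3), S(h_1,k_4), S(h_2,k_4), S(k_3,k_4)) all reduce to 0 modulo the current basis, so we have a Gröbner basis.
Inter-reduce: drop elements whose leading term is divisible by another's, tail-reduce, and make monic.
Reduced Gröbner basis: {y^{3} - \tfrac{3}{19}y^{2} + \tfrac{16}{19}y - \tfrac{28}{19}, x + \tfrac{19}{12}y - \tfrac{1}{4}}.

Since the reduced bases disagree, the two ideals are not the same.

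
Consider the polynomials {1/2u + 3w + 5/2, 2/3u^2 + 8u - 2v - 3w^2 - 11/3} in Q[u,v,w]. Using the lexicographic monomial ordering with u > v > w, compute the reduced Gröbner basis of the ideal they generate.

f_1 = 1/2u + 3w + 5/2, LT = u.
f_2 = 2/3u^2 + 8u - 2v - 3w^2 - 11/3, LT = u^2.

S(f_1,f_2): lcm = u^2. S = 6uw - 7u + 3v + 9/2w^2 + 11/2.
  reduce S modulo (f_1, f_2):
  remainder 3v - 63/2w^2 + 12w + 81/2 ≠ 0; add g_3 = 3v - 63/2w^2 + 12w + 81/2 to the basis.

The other S-polynomials (S(f_1,g_3), S(f_2,g_3)) all reduce to 0 modulo the current basis, so we have a Gröbner basis.
Inter-reduce: drop elements whose leading term is divisible by another's, tail-reduce, and make monic.

G = {u + 6w + 5, v - 21/2w^2 + 4w + 27/2}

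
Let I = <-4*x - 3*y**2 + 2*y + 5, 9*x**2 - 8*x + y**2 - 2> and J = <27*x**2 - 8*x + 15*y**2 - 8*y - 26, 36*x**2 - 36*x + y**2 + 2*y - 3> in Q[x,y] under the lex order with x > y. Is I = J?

Equality of ideals is decidable: compute both reduced Gröbner bases (unique for the ordering) and check whether they agree.
Buchberger on the first generating set:
f_1 = -4*x - 3*y**2 + 2*y + 5, LT = x.
f_2 = 9*x**2 - 8*x + y**2 - 2, LT = x**2.

S(f_1,f_2): lcm = x**2. S = 3/4*x*y**2 - 1/2*x*y - 13/36*x - 1/9*y**2 + 2/9.
  reduce S modulo (f_1, f_2):
  remainder -9/16*y**4 + 3/4*y**3 + 61/72*y**2 - 29/36*y - 11/48 ≠ 0; add g_3 = -9/16*y**4 + 3/4*y**3 + 61/72*y**2 - 29/36*y - 11/48 to the basis.

The other S-polynomials (S(f_1,g_3), S(f_2,g_3)) all reduce to 0 modulo the current basis, so we have a Gröbner basis.
Inter-reduce: drop elements whose leading term is divisible by another's, tail-reduce, and make monic.
Reduced Gröbner basis: {x + 3/4*y**2 - 1/2*y - 5/4, y**4 - 4/3*y**3 - 122/81*y**2 + 116/81*y + 11/27}.

Buchberger on the second generating set:
h_1 = 27*x**2 - 8*x + 15*y**2 - 8*y - 26, LT = x**2.
h_2 = 36*x**2 - 36*x + y**2 + 2*y - 3, LT = x**2.

S(h_1,h_2): lcm = x**2. S = 19/27*x + 19/36*y**2 - 19/54*y - 95/108.
  reduce S modulo (h_1, h_2):
  remainder 19/27*x + 19/36*y**2 - 19/54*y - 95/108 ≠ 0; add k_3 = 19/27*x + 19/36*y**2 - 19/54*y - 95/108 to the basis.

S(h_1,k_3): lcm = x**2. S = -3/4*x*y**2 + 1/2*x*y + 103/108*x + 5/9*y**2 - 8/27*y - 26/27.
  reduce S modulo (h_1, h_2, k_3):
  remainder 9/16*y**4 - 3/4*y**3 - 61/72*y**2 + 29/36*y + 11/48 ≠ 0; add k_4 = 9/16*y**4 - 3/4*y**3 - 61/72*y**2 + 29/36*y + 11/48 to the basis.

The other S-polynomials (S(h_2,k_3), S(h_1,k_4), S(h_2,k_4), S(k_3,k_4)) all reduce to 0 modulo the current basis, so we have a Gröbner basis.
Inter-reduce: drop elements whose leading term is divisible by another's, tail-reduce, and make monic.
Reduced Gröbner basis: {x + 3/4*y**2 - 1/2*y - 5/4, y**4 - 4/3*y**3 - 122/81*y**2 + 116/81*y + 11/27}.

The two bases agree; hence the ideals are identical.

Yes, the ideals are equal.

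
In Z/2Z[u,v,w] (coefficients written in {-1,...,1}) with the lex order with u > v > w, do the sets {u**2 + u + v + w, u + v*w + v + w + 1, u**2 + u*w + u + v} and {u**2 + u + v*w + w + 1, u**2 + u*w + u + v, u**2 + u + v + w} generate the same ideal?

Two ideals are equal iff their reduced Gröbner bases coincide (the reduced basis is unique for a fixed ordering).
Buchberger on the first generating set:
f_1 = u**2 + u + v + w, LT = u**2.
f_2 = u + v*w + v + w + 1, LT = u.
f_3 = u**2 + u*w + u + v, LT = u**2.

S(f_1,f_2): lcm = u**2. S = u*v*w + u*v + u*w + v + w.
  leading term u*v*w: subtract (v*w)·f_2 from u*v*w + u*v + u*w + v + w → u*v + u*w + v**2*w**2 + v**2*w + v*w**2 + v*w + v + w
  leading term u*v: subtract (v)·f_2 from u*v + u*w + v**2*w**2 + v**2*w + v*w**2 + v*w + v + w → u*w + v**2*w**2 + v**2 + v*w**2 + w
  leading term u*w: subtract (w)·f_2 from u*w + v**2*w**2 + v**2 + v*w**2 + w → v**2*w**2 + v**2 + v*w + w**2
  leading term v**2*w**2: no divisor's leading term divides it; move v**2*w**2 to the remainder.
  leading term v**2: no divisor's leading term divides it; move v**2 to the remainder.
  leading term v*w: no divisor's leading term divides it; move v*w to the remainder.
  leading term w**2: no divisor's leading term divides it; move w**2 to the remainder.
  remainder v**2*w**2 + v**2 + v*w + w**2 ≠ 0; add g_4 = v**2*w**2 + v**2 + v*w + w**2 to the basis.

S(f_1,f_3): lcm = u**2. S = u*w + w.
  leading term u*w: subtract (w)·f_2 from u*w + w → v*w**2 + v*w + w**2
  leading term v*w**2: no divisor's leading term divides it; move v*w**2 to the remainder.
  leading term v*w: no divisor's leading term divides it; move v*w to the remainder.
  leading term w**2: no divisor's leading term divides it; move w**2 to the remainder.
  remainder v*w**2 + v*w + w**2 ≠ 0; add g_5 = v*w**2 + v*w + w**2 to the basis.

S(g_4,g_5): lcm = v**2*w**2. S = v**2*w + v**2 + v*w**2 + v*w + w**2.
  leading term v**2*w: no divisor's leading term divides it; move v**2*w to the remainder.
  leading term v**2: no divisor's leading term divides it; move v**2 to the remainder.
  leading term v*w**2: subtract (1)·g_5 from v*w**2 + v*w + w**2 → 0
  remainder v**2*w + v**2 ≠ 0; add g_6 = v**2*w + v**2 to the basis.

S(g_4,g_6): lcm = v**2*w**2. S = v**2*w + v**2 + v*w + w**2.
  leading term v**2*w: subtract (1)·g_6 from v**2*w + v**2 + v*w + w**2 → v*w + w**2
  leading term v*w: no divisor's leading term divides it; move v*w to the remainder.
  leading term w**2: no divisor's leading term divides it; move w**2 to the remainder.
  remainder v*w + w**2 ≠ 0; add g_7 = v*w + w**2 to the basis.

S(g_4,g_7): lcm = v**2*w**2. S = v**2 + v*w**3 + v*w + w**2.
  leading term v**2: no divisor's leading term divides it; move v**2 to the remainder.
  leading term v*w**3: subtract (w)·g_5 from v*w**3 + v*w + w**2 → v*w**2 + v*w + w**3 + w**2
  leading term v*w**2: subtract (1)·g_5 from v*w**2 + v*w + w**3 + w**2 → w**3
  leading term w**3: no divisor's leading term divides it; move w**3 to the remainder.
  remainder v**2 + w**3 ≠ 0; add g_8 = v**2 + w**3 to the basis.

S(g_5,g_7): lcm = v*w**2. S = v*w + w**3 + w**2.
  leading term v*w: subtract (1)·g_7 from v*w + w**3 + w**2 → w**3
  leading term w**3: no divisor's leading term divides it; move w**3 to the remainder.
  remainder w**3 ≠ 0; add g_9 = w**3 to the basis.

The other S-polynomials (S(f_2,f_3), S(f_1,g_4), S(f_2,g_4), S(f_3,g_4), S(f_1,g_5), S(f_2,g_5), S(f_3,g_5), S(f_1,g_6), S(f_2,g_6), S(f_3,g_6), S(g_5,g_6), S(f_1,g_7), S(f_2,g_7), S(f_3,g_7), S(g_6,g_7), S(f_1,g_8), S(f_2,g_8), S(f_3,g_8), S(g_4,g_8), S(g_5,g_8), S(g_6,g_8), S(g_7,g_8), S(f_1,g_9), S(f_2,g_9), S(f_3,g_9), S(g_4,g_9), S(g_5,g_9), S(g_6,g_9), S(g_7,g_9), S(g_8,g_9)) all reduce to 0 modulo the current basis, so we have a Gröbner basis.
Inter-reduce: drop elements whose leading term is divisible by another's, tail-reduce, and make monic.
Reduced Gröbner basis: {u + v + w**2 + w + 1, v**2, v*w + w**2, w**3}.

Buchberger on the second generating set:
h_1 = u**2 + u + v*w + w + 1, LT = u**2.
h_2 = u**2 + u*w + u + v, LT = u**2.
h_3 = u**2 + u + v + w, LT = u**2.

S(h_1,h_2): lcm = u**2. S = u*w + v*w + v + w + 1.
  leading term u*w: no divisor's leading term divides it; move u*w to the remainder.
  leading term v*w: no divisor's leading term divides it; move v*w to the remainder.
  leading term v: no divisor's leading term divides it; move v to the remainder.
  leading term w: no divisor's leading term divides it; move w to the remainder.
  leading term 1: no divisor's leading term divides it; move 1 to the remainder.
  remainder u*w + v*w + v + w + 1 ≠ 0; add k_4 = u*w + v*w + v + w + 1 to the basis.

S(h_1,h_3): lcm = u**2. S = v*w + v + 1.
  leading term v*w: no divisor's leading term divides it; move v*w to the remainder.
  leading term v: no divisor's leading term divides it; move v to the remainder.
  leading term 1: no divisor's leading term divides it; move 1 to the remainder.
  remainder v*w + v + 1 ≠ 0; add k_5 = v*w + v + 1 to the basis.

S(h_1,k_4): lcm = u**2*w. S = u*v*w + u*v + u + v*w**2 + w**2 + w.
  leading term u*v*w: subtract (v)·k_4 from u*v*w + u*v + u + v*w**2 + w**2 + w → u*v + u + v**2*w + v**2 + v*w**2 + v*w + v + w**2 + w
  leading term u*v: no divisor's leading term divides it; move u*v to the remainder.
  leading term u: no divisor's leading term divides it; move u to the remainder.
  leading term v**2*w: subtract (v)·k_5 from v**2*w + v**2 + v*w**2 + v*w + v + w**2 + w → v*w**2 + v*w + w**2 + w
  leading term v*w**2: subtract (w)·k_5 from v*w**2 + v*w + w**2 + w → w**2
  leading term w**2: no divisor's leading term divides it; move w**2 to the remainder.
  remainder u*v + u + w**2 ≠ 0; add k_6 = u*v + u + w**2 to the basis.

S(k_4,k_5): lcm = u*v*w. S = u*v + u + v**2*w + v**2 + v*w + v.
  leading term u*v: subtract (1)·k_6 from u*v + u + v**2*w + v**2 + v*w + v → v**2*w + v**2 + v*w + v + w**2
  leading term v**2*w: subtract (v)·k_5 from v**2*w + v**2 + v*w + v + w**2 → v*w + w**2
  leading term v*w: subtract (1)·k_5 from v*w + w**2 → v + w**2 + 1
  leading term v: no divisor's leading term divides it; move v to the remainder.
  leading term w**2: no divisor's leading term divides it; move w**2 to the remainder.
  leading term 1: no divisor's leading term divides it; move 1 to the remainder.
  remainder v + w**2 + 1 ≠ 0; add k_7 = v + w**2 + 1 to the basis.

S(k_4,k_6): lcm = u*v*w. S = u*w + v**2*w + v**2 + v*w + v + w**3.
  leading term u*w: subtract (1)·k_4 from u*w + v**2*w + v**2 + v*w + v + w**3 → v**2*w + v**2 + w**3 + w + 1
  leading term v**2*w: subtract (v)·k_5 from v**2*w + v**2 + w**3 + w + 1 → v + w**3 + w + 1
  leading term v: subtract (1)·k_7 from v + w**3 + w + 1 → w**3 + w**2 + w
  leading term w**3: no divisor's leading term divides it; move w**3 to the remainder.
  leading term w**2: no divisor's leading term divides it; move w**2 to the remainder.
  leading term w: no divisor's leading term divides it; move w to the remainder.
  remainder w**3 + w**2 + w ≠ 0; add k_8 = w**3 + w**2 + w to the basis.

The other S-polynomials (S(h_2,h_3), S(h_2,k_4), S(h_3,k_4), S(h_1,k_5), S(h_2,k_5), S(h_3,k_5), S(h_1,k_6), S(h_2,k_6), S(h_3,k_6), S(k_5,k_6), S(h_1,k_7), S(h_2,k_7), S(h_3,k_7), S(k_4,k_7), S(k_5,k_7), S(k_6,k_7), S(h_1,k_8), S(h_2,k_8), S(h_3,k_8), S(k_4,k_8), S(k_5,k_8), S(k_6,k_8), S(k_7,k_8)) all reduce to 0 modulo the current basis, so we have a Gröbner basis.
Inter-reduce: drop elements whose leading term is divisible by another's, tail-reduce, and make monic.
Reduced Gröbner basis: {u**2 + u + w**2 + w + 1, u*w + w, v + w**2 + 1, w**3 + w**2 + w}.

Since the reduced bases disagree, the two ideals are not the same.

No, the ideals differ.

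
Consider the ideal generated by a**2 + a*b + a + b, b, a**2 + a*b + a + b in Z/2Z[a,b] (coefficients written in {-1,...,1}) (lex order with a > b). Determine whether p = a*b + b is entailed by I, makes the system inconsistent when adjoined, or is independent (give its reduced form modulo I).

a*b + b lies in I (it reduces to 0).

First compute the reduced Gröbner basis of I by Buchberger's algorithm.
f_1 = a**2 + a*b + a + b, LT = a**2.
f_2 = b, LT = b.
f_3 = a**2 + a*b + a + b, LT = a**2.

S(f_1,f_2): leading monomials are coprime, so the S-polynomial reduces to 0 (Buchberger's first criterion).
S(f_1,f_3): lcm = a**2. S = 0.
  remainder 0.

S(f_2,f_3): leading monomials are coprime, so the S-polynomial reduces to 0 (Buchberger's first criterion).
Every S-polynomial of the final basis reduces to 0, so we have a Gröbner basis.
Inter-reduce: drop elements whose leading term is divisible by another's, tail-reduce, and make monic.
Reduced Gröbner basis: {a**2 + a, b}.
Label its elements g_1 = a**2 + a, g_2 = b.

Reduce p = a*b + b modulo G:
  leading term a*b: subtract (a)·g_2 from a*b + b → b
  leading term b: subtract (1)·g_2 from b → 0
  normal form = 0.
Since the normal form is 0, p ∈ I.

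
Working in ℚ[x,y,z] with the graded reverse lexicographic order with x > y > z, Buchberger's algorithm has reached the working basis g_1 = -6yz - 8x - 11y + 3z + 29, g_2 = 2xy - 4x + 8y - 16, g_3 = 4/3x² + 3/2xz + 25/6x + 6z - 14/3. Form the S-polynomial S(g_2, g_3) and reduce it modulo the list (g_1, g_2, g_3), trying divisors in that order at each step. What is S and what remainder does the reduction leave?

S(g_2, g_3) = -9/8xyz - 2x² + ⅞xy - 9/2yz - 8x + 7/2y; remainder on division = 0.

lcm(LM(g_2), LM(g_3)) = x²y.
S = (lcm/LT(g_2))·g_2 − (lcm/LT(g_3))·g_3 = -9/8xyz - 2x² + ⅞xy - 9/2yz - 8x + 7/2y.
Reduce S modulo (g_1, g_2, g_3) in that order:
  leading term xyz: subtract (3/16x)·g_1 from -9/8xyz - 2x² + ⅞xy - 9/2yz - 8x + 7/2y → -½x² + 47/16xy - 9/16xz - 9/2yz - 215/16x + 7/2y
  leading term x²: subtract (-⅜)·g_3 from -½x² + 47/16xy - 9/16xz - 9/2yz - 215/16x + 7/2y → 47/16xy - 9/2yz - 95/8x + 7/2y + 9/4z - 7/4
  leading term xy: subtract (47/32)·g_2 from 47/16xy - 9/2yz - 95/8x + 7/2y + 9/4z - 7/4 → -9/2yz - 6x - 33/4y + 9/4z + 87/4
  leading term yz: subtract (¾)·g_1 from -9/2yz - 6x - 33/4y + 9/4z + 87/4 → 0
The remainder is 0, so this S-polynomial contributes no new basis element.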